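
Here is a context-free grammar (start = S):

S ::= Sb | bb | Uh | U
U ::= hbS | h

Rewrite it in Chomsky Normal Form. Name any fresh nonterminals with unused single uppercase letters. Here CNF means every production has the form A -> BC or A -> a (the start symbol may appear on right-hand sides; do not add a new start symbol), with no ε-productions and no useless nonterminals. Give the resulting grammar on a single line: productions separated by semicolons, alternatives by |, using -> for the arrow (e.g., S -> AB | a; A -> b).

S -> h | AA | BC | SA | UB; A -> b; B -> h; C -> AS; D -> AS; U -> h | BD

No ε-productions.
After unit-elimination: S -> h | Sb | Uh | bb | hbS; U -> h | hbS.
TERM: introduce A -> b, B -> h and substitute in every rule of length ≥2.
BIN: S -> BAS becomes S -> BC, C -> AS; U -> BAS becomes U -> BD, D -> AS.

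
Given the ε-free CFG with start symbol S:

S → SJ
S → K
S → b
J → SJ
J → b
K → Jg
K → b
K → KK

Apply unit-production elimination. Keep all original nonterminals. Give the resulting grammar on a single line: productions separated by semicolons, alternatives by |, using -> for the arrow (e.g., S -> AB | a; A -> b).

Unit productions: S->K.
Unit pairs (A ⇒* B via units): (S,K).
S: inherits non-unit rules of {K, S} → Jg | KK | SJ | b.
J: inherits non-unit rules of {J} → SJ | b.
K: inherits non-unit rules of {K} → Jg | KK | b.

S -> b | Jg | KK | SJ; J -> b | SJ; K -> b | Jg | KK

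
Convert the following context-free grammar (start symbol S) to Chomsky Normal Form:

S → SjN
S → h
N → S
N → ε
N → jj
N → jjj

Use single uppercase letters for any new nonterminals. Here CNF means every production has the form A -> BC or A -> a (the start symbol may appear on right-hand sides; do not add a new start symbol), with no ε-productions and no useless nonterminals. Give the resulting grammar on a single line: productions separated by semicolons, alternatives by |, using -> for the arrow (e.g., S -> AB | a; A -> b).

S -> h | SA | SD; A -> j; B -> AA; C -> AN; D -> AN; N -> h | AA | AB | SA | SC

Nullable: {N}; after ε-elimination: S -> h | Sj | SjN; N -> S | jj | jjj.
After unit-elimination: S -> h | Sj | SjN; N -> h | Sj | jj | SjN | jjj.
TERM: introduce A -> j and substitute in every rule of length ≥2.
BIN: N -> AAA becomes N -> AB, B -> AA; N -> SAN becomes N -> SC, C -> AN; S -> SAN becomes S -> SD, D -> AN.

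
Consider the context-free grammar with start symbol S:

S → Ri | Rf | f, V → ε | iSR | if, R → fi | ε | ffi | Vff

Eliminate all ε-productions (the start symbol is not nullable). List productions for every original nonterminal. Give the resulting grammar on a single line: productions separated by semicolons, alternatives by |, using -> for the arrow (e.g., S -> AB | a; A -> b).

Nullable set: {R, V}.
S -> Rf: R nullable, giving Rf | f.
S -> Ri: R nullable, giving Ri | i.
Drop R -> ε.
R -> Vff: V nullable, giving Vff | ff.
Drop V -> ε.
V -> iSR: R nullable, giving iS | iSR.
Unchanged (no nullable symbols): S -> f; R -> ffi; R -> fi; V -> if.

S -> f | i | Rf | Ri; R -> ff | fi | Vff | ffi; V -> iS | if | iSR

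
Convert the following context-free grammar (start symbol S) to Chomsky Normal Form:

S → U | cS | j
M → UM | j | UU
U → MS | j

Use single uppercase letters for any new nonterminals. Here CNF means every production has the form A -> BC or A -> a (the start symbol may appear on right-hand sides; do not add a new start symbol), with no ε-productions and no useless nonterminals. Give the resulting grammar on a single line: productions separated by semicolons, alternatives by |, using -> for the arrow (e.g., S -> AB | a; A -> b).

S -> j | AS | MS; A -> c; M -> j | UM | UU; U -> j | MS

No ε-productions.
After unit-elimination: S -> j | MS | cS; M -> j | UM | UU; U -> j | MS.
TERM: introduce A -> c and substitute in every rule of length ≥2.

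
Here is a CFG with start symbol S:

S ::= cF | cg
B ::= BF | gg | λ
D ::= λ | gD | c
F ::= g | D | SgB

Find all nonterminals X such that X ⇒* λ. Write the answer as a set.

Directly nullable (have an ε-rule): {B, D}.
F is nullable via F -> D (every symbol on the right is already known nullable).
Not nullable: S — each has a terminal in every rule's right-hand side or depends on a non-nullable symbol.

{B, D, F}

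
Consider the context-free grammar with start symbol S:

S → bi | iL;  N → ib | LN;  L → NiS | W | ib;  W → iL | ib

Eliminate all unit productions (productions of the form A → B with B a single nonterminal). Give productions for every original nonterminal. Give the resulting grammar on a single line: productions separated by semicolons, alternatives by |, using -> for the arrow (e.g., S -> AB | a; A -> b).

S -> bi | iL; L -> iL | ib | NiS; N -> LN | ib; W -> iL | ib

Unit productions: L->W.
Unit pairs (A ⇒* B via units): (L,W).
S: inherits non-unit rules of {S} → bi | iL.
L: inherits non-unit rules of {L, W} → NiS | iL | ib.
N: inherits non-unit rules of {N} → LN | ib.
W: inherits non-unit rules of {W} → iL | ib.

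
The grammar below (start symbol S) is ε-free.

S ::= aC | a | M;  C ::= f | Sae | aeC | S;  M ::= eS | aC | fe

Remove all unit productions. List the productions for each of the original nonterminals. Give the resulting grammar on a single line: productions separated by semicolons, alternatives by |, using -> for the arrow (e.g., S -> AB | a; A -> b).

S -> a | aC | eS | fe; C -> a | f | aC | eS | fe | Sae | aeC; M -> aC | eS | fe

Unit productions: C->S, S->M.
Unit pairs (A ⇒* B via units): (C,M), (C,S), (S,M).
S: inherits non-unit rules of {M, S} → a | aC | eS | fe.
C: inherits non-unit rules of {C, M, S} → Sae | a | aC | aeC | eS | f | fe.
M: inherits non-unit rules of {M} → aC | eS | fe.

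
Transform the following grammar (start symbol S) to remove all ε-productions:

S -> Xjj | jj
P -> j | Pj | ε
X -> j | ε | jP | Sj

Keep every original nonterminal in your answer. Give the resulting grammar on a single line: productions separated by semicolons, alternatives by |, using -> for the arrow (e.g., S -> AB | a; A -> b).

S -> jj | Xjj; P -> j | Pj; X -> j | Sj | jP

Nullable set: {P, X}.
S -> Xjj: X nullable, giving Xjj | jj.
Drop P -> ε.
P -> Pj: P nullable, giving Pj | j.
Drop X -> ε.
X -> jP: P nullable, giving j | jP.
Unchanged (no nullable symbols): S -> jj; P -> j; X -> Sj; X -> j.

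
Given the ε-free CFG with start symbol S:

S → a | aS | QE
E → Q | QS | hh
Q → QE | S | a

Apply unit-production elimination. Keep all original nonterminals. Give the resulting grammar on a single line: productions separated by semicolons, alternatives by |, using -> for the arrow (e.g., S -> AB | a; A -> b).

Unit productions: E->Q, Q->S.
Unit pairs (A ⇒* B via units): (E,Q), (E,S), (Q,S).
S: inherits non-unit rules of {S} → QE | a | aS.
E: inherits non-unit rules of {E, Q, S} → QE | QS | a | aS | hh.
Q: inherits non-unit rules of {Q, S} → QE | a | aS.

S -> a | QE | aS; E -> a | QE | QS | aS | hh; Q -> a | QE | aS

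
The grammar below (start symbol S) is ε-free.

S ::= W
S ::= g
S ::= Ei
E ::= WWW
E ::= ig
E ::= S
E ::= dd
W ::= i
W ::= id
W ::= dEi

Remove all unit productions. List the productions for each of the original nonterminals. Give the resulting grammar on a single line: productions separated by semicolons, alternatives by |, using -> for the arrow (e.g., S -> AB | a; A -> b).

Unit productions: E->S, S->W.
Unit pairs (A ⇒* B via units): (E,S), (E,W), (S,W).
S: inherits non-unit rules of {S, W} → Ei | dEi | g | i | id.
E: inherits non-unit rules of {E, S, W} → Ei | WWW | dEi | dd | g | i | id | ig.
W: inherits non-unit rules of {W} → dEi | i | id.

S -> g | i | Ei | id | dEi; E -> g | i | Ei | dd | id | ig | WWW | dEi; W -> i | id | dEi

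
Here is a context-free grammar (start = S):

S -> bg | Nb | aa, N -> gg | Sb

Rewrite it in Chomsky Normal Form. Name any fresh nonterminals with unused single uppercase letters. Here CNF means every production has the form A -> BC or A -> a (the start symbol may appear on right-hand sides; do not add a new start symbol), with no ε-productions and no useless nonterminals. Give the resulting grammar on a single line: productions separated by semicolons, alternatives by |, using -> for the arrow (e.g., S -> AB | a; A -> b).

S -> AB | CC | NA; A -> b; B -> g; C -> a; N -> BB | SA

No ε-productions.
No unit productions to eliminate.
TERM: introduce C -> a, A -> b, B -> g and substitute in every rule of length ≥2.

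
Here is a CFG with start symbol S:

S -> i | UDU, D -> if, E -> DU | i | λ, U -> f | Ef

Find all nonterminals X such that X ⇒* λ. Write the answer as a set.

{E}

Directly nullable (have an ε-rule): {E}.
Not nullable: D, S, U — each has a terminal in every rule's right-hand side or depends on a non-nullable symbol.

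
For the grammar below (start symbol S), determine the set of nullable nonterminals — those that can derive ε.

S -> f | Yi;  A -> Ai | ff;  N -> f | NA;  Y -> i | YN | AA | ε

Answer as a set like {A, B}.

Directly nullable (have an ε-rule): {Y}.
Not nullable: A, N, S — each has a terminal in every rule's right-hand side or depends on a non-nullable symbol.

{Y}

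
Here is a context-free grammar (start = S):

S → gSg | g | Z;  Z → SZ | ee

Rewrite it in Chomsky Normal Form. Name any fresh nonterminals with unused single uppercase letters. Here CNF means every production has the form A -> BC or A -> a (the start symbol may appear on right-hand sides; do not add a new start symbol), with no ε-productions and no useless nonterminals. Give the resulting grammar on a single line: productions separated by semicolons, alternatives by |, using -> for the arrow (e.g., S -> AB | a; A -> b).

S -> g | AA | BC | SZ; A -> e; B -> g; C -> SB; Z -> AA | SZ

No ε-productions.
After unit-elimination: S -> g | SZ | ee | gSg; Z -> SZ | ee.
TERM: introduce A -> e, B -> g and substitute in every rule of length ≥2.
BIN: S -> BSB becomes S -> BC, C -> SB.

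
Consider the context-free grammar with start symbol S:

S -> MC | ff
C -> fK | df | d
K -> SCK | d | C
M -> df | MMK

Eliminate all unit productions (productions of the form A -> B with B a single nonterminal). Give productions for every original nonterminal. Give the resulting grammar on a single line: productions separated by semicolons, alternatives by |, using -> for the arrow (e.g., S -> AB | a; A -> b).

Unit productions: K->C.
Unit pairs (A ⇒* B via units): (K,C).
S: inherits non-unit rules of {S} → MC | ff.
C: inherits non-unit rules of {C} → d | df | fK.
K: inherits non-unit rules of {C, K} → SCK | d | df | fK.
M: inherits non-unit rules of {M} → MMK | df.

S -> MC | ff; C -> d | df | fK; K -> d | df | fK | SCK; M -> df | MMK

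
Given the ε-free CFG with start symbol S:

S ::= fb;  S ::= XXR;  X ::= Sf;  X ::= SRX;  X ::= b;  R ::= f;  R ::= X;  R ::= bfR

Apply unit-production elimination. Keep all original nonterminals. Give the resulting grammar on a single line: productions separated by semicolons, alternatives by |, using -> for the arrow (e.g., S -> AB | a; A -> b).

Unit productions: R->X.
Unit pairs (A ⇒* B via units): (R,X).
S: inherits non-unit rules of {S} → XXR | fb.
R: inherits non-unit rules of {R, X} → SRX | Sf | b | bfR | f.
X: inherits non-unit rules of {X} → SRX | Sf | b.

S -> fb | XXR; R -> b | f | Sf | SRX | bfR; X -> b | Sf | SRX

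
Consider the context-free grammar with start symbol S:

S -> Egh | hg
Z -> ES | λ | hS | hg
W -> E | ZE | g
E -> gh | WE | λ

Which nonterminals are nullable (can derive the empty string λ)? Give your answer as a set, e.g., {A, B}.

Directly nullable (have an ε-rule): {E, Z}.
W is nullable via W -> E (every symbol on the right is already known nullable).
Not nullable: S — each has a terminal in every rule's right-hand side or depends on a non-nullable symbol.

{E, W, Z}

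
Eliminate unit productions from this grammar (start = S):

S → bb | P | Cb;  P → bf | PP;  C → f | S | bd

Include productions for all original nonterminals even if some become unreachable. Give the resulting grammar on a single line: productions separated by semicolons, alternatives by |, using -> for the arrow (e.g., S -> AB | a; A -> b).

S -> Cb | PP | bb | bf; C -> f | Cb | PP | bb | bd | bf; P -> PP | bf

Unit productions: C->S, S->P.
Unit pairs (A ⇒* B via units): (C,P), (C,S), (S,P).
S: inherits non-unit rules of {P, S} → Cb | PP | bb | bf.
C: inherits non-unit rules of {C, P, S} → Cb | PP | bb | bd | bf | f.
P: inherits non-unit rules of {P} → PP | bf.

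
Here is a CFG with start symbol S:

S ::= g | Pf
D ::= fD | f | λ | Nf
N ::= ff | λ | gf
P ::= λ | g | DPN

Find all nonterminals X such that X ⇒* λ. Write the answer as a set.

Directly nullable (have an ε-rule): {D, N, P}.
Not nullable: S — each has a terminal in every rule's right-hand side or depends on a non-nullable symbol.

{D, N, P}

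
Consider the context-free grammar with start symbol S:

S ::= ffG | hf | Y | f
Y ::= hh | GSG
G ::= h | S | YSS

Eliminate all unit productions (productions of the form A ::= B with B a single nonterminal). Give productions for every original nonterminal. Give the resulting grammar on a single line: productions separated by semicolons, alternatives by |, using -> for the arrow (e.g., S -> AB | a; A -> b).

S -> f | hf | hh | GSG | ffG; G -> f | h | hf | hh | GSG | YSS | ffG; Y -> hh | GSG

Unit productions: G->S, S->Y.
Unit pairs (A ⇒* B via units): (G,S), (G,Y), (S,Y).
S: inherits non-unit rules of {S, Y} → GSG | f | ffG | hf | hh.
G: inherits non-unit rules of {G, S, Y} → GSG | YSS | f | ffG | h | hf | hh.
Y: inherits non-unit rules of {Y} → GSG | hh.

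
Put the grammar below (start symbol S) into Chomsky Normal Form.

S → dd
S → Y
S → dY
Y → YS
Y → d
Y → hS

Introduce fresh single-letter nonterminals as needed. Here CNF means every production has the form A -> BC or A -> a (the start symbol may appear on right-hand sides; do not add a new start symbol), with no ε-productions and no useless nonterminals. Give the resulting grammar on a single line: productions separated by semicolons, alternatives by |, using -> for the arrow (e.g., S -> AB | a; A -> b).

S -> d | AA | AY | BS | YS; A -> d; B -> h; Y -> d | BS | YS

No ε-productions.
After unit-elimination: S -> d | YS | dY | dd | hS; Y -> d | YS | hS.
TERM: introduce A -> d, B -> h and substitute in every rule of length ≥2.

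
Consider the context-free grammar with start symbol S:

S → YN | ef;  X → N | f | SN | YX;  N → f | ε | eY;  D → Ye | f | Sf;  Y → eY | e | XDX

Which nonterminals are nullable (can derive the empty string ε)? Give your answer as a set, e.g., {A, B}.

Directly nullable (have an ε-rule): {N}.
X is nullable via X -> N (every symbol on the right is already known nullable).
Not nullable: D, S, Y — each has a terminal in every rule's right-hand side or depends on a non-nullable symbol.

{N, X}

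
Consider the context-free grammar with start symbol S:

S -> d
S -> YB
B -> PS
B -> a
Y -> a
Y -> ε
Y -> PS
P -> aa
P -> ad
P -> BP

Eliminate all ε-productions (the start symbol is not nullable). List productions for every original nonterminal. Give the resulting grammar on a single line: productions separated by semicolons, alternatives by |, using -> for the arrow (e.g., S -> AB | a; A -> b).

S -> B | d | YB; B -> a | PS; P -> BP | aa | ad; Y -> a | PS

Nullable set: {Y}.
S -> YB: Y nullable, giving B | YB.
Drop Y -> ε.
Unchanged (no nullable symbols): S -> d; B -> PS; B -> a; P -> BP; P -> aa; P -> ad; Y -> PS; Y -> a.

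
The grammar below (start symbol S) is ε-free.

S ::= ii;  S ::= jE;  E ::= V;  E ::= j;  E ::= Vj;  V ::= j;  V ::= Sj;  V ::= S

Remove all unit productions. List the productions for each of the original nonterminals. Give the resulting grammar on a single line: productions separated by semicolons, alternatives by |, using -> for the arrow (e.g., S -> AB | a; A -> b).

S -> ii | jE; E -> j | Sj | Vj | ii | jE; V -> j | Sj | ii | jE

Unit productions: E->V, V->S.
Unit pairs (A ⇒* B via units): (E,S), (E,V), (V,S).
S: inherits non-unit rules of {S} → ii | jE.
E: inherits non-unit rules of {E, S, V} → Sj | Vj | ii | j | jE.
V: inherits non-unit rules of {S, V} → Sj | ii | j | jE.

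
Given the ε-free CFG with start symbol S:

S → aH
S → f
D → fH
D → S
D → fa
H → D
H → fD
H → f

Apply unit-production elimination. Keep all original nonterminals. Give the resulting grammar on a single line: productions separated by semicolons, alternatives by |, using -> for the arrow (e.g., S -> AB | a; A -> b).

Unit productions: D->S, H->D.
Unit pairs (A ⇒* B via units): (D,S), (H,D), (H,S).
S: inherits non-unit rules of {S} → aH | f.
D: inherits non-unit rules of {D, S} → aH | f | fH | fa.
H: inherits non-unit rules of {D, H, S} → aH | f | fD | fH | fa.

S -> f | aH; D -> f | aH | fH | fa; H -> f | aH | fD | fH | fa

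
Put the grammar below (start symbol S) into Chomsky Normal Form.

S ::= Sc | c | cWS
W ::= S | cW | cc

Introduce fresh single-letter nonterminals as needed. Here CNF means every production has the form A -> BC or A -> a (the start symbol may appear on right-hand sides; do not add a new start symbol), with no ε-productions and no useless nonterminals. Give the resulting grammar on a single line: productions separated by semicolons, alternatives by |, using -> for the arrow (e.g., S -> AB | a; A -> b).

S -> c | AB | SA; A -> c; B -> WS; C -> WS; W -> c | AA | AC | AW | SA

No ε-productions.
After unit-elimination: S -> c | Sc | cWS; W -> c | Sc | cW | cc | cWS.
TERM: introduce A -> c and substitute in every rule of length ≥2.
BIN: S -> AWS becomes S -> AB, B -> WS; W -> AWS becomes W -> AC, C -> WS.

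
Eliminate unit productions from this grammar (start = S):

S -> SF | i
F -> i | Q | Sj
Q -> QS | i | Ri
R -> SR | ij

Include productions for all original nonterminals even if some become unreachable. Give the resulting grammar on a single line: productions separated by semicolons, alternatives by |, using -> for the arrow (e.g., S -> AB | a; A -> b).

Unit productions: F->Q.
Unit pairs (A ⇒* B via units): (F,Q).
S: inherits non-unit rules of {S} → SF | i.
F: inherits non-unit rules of {F, Q} → QS | Ri | Sj | i.
Q: inherits non-unit rules of {Q} → QS | Ri | i.
R: inherits non-unit rules of {R} → SR | ij.

S -> i | SF; F -> i | QS | Ri | Sj; Q -> i | QS | Ri; R -> SR | ij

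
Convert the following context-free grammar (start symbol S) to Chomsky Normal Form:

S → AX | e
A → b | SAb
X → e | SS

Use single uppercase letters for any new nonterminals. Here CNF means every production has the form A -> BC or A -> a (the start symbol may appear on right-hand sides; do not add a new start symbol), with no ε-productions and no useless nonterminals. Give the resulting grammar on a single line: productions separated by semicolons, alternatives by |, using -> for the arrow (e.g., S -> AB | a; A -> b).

No ε-productions.
No unit productions to eliminate.
TERM: introduce B -> b and substitute in every rule of length ≥2.
BIN: A -> SAB becomes A -> SC, C -> AB.

S -> e | AX; A -> b | SC; B -> b; C -> AB; X -> e | SS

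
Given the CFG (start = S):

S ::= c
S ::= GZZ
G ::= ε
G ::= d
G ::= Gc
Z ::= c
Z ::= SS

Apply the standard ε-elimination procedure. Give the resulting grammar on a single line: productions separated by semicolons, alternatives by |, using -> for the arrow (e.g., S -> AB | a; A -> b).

Nullable set: {G}.
S -> GZZ: G nullable, giving GZZ | ZZ.
Drop G -> ε.
G -> Gc: G nullable, giving Gc | c.
Unchanged (no nullable symbols): S -> c; G -> d; Z -> SS; Z -> c.

S -> c | ZZ | GZZ; G -> c | d | Gc; Z -> c | SS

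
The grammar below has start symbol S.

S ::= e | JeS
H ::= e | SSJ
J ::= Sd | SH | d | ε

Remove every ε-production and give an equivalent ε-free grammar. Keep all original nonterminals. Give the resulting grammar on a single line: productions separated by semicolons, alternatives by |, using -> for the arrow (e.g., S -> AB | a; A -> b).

S -> e | eS | JeS; H -> e | SS | SSJ; J -> d | SH | Sd

Nullable set: {J}.
S -> JeS: J nullable, giving JeS | eS.
H -> SSJ: J nullable, giving SS | SSJ.
Drop J -> ε.
Unchanged (no nullable symbols): S -> e; H -> e; J -> SH; J -> Sd; J -> d.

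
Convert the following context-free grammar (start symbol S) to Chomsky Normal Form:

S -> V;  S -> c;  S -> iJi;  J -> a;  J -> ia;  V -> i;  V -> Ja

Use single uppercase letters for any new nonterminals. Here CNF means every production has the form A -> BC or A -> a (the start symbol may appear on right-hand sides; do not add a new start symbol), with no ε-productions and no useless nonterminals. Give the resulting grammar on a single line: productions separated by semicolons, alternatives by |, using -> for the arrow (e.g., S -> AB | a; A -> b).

S -> c | i | AC | JB; A -> i; B -> a; C -> JA; J -> a | AB

No ε-productions.
After unit-elimination: S -> c | i | Ja | iJi; J -> a | ia; V -> i | Ja.
TERM: introduce B -> a, A -> i and substitute in every rule of length ≥2.
BIN: S -> AJA becomes S -> AC, C -> JA.
Drop unreachable/unproductive: V.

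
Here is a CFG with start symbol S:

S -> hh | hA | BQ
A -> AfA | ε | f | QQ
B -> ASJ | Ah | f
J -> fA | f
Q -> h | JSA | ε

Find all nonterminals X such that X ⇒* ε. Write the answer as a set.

Directly nullable (have an ε-rule): {A, Q}.
Not nullable: B, J, S — each has a terminal in every rule's right-hand side or depends on a non-nullable symbol.

{A, Q}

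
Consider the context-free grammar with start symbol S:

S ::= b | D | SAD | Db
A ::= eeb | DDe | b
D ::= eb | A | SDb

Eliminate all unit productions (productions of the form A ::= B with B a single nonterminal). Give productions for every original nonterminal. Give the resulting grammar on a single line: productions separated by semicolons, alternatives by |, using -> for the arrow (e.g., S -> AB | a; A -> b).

Unit productions: D->A, S->D.
Unit pairs (A ⇒* B via units): (D,A), (S,A), (S,D).
S: inherits non-unit rules of {A, D, S} → DDe | Db | SAD | SDb | b | eb | eeb.
A: inherits non-unit rules of {A} → DDe | b | eeb.
D: inherits non-unit rules of {A, D} → DDe | SDb | b | eb | eeb.

S -> b | Db | eb | DDe | SAD | SDb | eeb; A -> b | DDe | eeb; D -> b | eb | DDe | SDb | eeb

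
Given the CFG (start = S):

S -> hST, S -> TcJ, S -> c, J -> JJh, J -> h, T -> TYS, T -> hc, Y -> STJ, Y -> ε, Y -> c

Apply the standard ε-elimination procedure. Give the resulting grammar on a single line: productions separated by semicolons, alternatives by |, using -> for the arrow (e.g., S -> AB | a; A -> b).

Nullable set: {Y}.
T -> TYS: Y nullable, giving TS | TYS.
Drop Y -> ε.
Unchanged (no nullable symbols): S -> TcJ; S -> c; S -> hST; J -> JJh; J -> h; T -> hc; Y -> STJ; Y -> c.

S -> c | TcJ | hST; J -> h | JJh; T -> TS | hc | TYS; Y -> c | STJ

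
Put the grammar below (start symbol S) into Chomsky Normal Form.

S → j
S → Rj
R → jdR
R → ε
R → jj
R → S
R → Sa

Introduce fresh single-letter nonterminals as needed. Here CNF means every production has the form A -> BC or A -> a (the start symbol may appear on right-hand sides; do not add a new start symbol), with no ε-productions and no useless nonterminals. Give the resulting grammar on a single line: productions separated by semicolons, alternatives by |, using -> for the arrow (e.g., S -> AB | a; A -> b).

S -> j | RA; A -> j; B -> a; C -> d; D -> CR; R -> j | AA | AC | AD | RA | SB

Nullable: {R}; after ε-elimination: S -> j | Rj; R -> S | Sa | jd | jj | jdR.
After unit-elimination: S -> j | Rj; R -> j | Rj | Sa | jd | jj | jdR.
TERM: introduce B -> a, C -> d, A -> j and substitute in every rule of length ≥2.
BIN: R -> ACR becomes R -> AD, D -> CR.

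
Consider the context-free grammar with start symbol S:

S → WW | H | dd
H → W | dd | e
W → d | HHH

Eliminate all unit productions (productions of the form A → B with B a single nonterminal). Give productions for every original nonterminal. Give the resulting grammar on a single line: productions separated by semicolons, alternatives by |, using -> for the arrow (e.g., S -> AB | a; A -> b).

S -> d | e | WW | dd | HHH; H -> d | e | dd | HHH; W -> d | HHH

Unit productions: H->W, S->H.
Unit pairs (A ⇒* B via units): (H,W), (S,H), (S,W).
S: inherits non-unit rules of {H, S, W} → HHH | WW | d | dd | e.
H: inherits non-unit rules of {H, W} → HHH | d | dd | e.
W: inherits non-unit rules of {W} → HHH | d.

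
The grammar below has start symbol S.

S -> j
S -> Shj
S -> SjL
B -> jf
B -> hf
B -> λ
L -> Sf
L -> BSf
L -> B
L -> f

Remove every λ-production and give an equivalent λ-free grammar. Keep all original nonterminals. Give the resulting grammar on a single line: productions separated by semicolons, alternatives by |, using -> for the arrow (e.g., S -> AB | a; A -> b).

Nullable set: {B, L}.
S -> SjL: L nullable, giving Sj | SjL.
Drop B -> λ.
L -> B: B nullable, giving B.
L -> BSf: B nullable, giving BSf | Sf.
Unchanged (no nullable symbols): S -> Shj; S -> j; B -> hf; B -> jf; L -> Sf; L -> f.

S -> j | Sj | Shj | SjL; B -> hf | jf; L -> B | f | Sf | BSf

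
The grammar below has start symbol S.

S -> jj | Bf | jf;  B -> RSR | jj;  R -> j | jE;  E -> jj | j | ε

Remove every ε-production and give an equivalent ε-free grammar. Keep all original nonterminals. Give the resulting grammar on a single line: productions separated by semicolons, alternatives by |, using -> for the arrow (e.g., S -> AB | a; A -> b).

Nullable set: {E}.
Drop E -> ε.
R -> jE: E nullable, giving j | jE.
Unchanged (no nullable symbols): S -> Bf; S -> jf; S -> jj; B -> RSR; B -> jj; E -> j; E -> jj; R -> j.

S -> Bf | jf | jj; B -> jj | RSR; E -> j | jj; R -> j | jE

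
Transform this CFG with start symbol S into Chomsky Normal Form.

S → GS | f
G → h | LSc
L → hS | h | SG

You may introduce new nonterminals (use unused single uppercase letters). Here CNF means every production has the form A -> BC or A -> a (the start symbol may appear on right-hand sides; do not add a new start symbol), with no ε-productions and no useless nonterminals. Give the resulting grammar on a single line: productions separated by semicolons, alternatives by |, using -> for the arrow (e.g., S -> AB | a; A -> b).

S -> f | GS; A -> c; B -> h; C -> SA; G -> h | LC; L -> h | BS | SG

No ε-productions.
No unit productions to eliminate.
TERM: introduce A -> c, B -> h and substitute in every rule of length ≥2.
BIN: G -> LSA becomes G -> LC, C -> SA.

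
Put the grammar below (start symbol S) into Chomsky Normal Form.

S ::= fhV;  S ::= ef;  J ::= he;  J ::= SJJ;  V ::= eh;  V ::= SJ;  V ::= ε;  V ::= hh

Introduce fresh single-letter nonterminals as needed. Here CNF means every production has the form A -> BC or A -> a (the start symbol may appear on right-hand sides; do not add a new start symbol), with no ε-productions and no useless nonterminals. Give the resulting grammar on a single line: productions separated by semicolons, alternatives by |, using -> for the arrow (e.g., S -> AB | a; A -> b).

S -> BC | CA | CE; A -> h; B -> e; C -> f; D -> JJ; E -> AV; J -> AB | SD; V -> AA | BA | SJ

Nullable: {V}; after ε-elimination: S -> ef | fh | fhV; J -> he | SJJ; V -> SJ | eh | hh.
No unit productions to eliminate.
TERM: introduce B -> e, C -> f, A -> h and substitute in every rule of length ≥2.
BIN: J -> SJJ becomes J -> SD, D -> JJ; S -> CAV becomes S -> CE, E -> AV.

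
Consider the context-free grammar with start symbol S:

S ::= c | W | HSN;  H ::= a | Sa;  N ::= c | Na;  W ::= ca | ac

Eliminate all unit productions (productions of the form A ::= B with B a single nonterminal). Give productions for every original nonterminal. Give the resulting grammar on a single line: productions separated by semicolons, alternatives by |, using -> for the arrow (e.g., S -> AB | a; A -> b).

S -> c | ac | ca | HSN; H -> a | Sa; N -> c | Na; W -> ac | ca

Unit productions: S->W.
Unit pairs (A ⇒* B via units): (S,W).
S: inherits non-unit rules of {S, W} → HSN | ac | c | ca.
H: inherits non-unit rules of {H} → Sa | a.
N: inherits non-unit rules of {N} → Na | c.
W: inherits non-unit rules of {W} → ac | ca.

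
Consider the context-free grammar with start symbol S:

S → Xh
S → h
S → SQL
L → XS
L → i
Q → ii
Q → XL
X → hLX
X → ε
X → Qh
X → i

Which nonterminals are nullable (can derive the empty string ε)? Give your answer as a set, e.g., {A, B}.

{X}

Directly nullable (have an ε-rule): {X}.
Not nullable: L, Q, S — each has a terminal in every rule's right-hand side or depends on a non-nullable symbol.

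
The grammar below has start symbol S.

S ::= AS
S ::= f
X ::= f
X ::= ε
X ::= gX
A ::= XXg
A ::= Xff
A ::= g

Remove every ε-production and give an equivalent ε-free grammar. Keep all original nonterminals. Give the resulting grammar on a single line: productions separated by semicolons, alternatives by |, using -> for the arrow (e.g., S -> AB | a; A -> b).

S -> f | AS; A -> g | Xg | ff | XXg | Xff; X -> f | g | gX

Nullable set: {X}.
A -> XXg: X, X nullable, giving XXg | Xg | g.
A -> Xff: X nullable, giving Xff | ff.
Drop X -> ε.
X -> gX: X nullable, giving g | gX.
Unchanged (no nullable symbols): S -> AS; S -> f; A -> g; X -> f.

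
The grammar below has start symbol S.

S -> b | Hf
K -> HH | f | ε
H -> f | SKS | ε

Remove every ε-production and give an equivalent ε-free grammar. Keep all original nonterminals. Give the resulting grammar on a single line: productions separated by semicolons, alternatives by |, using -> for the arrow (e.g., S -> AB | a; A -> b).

Nullable set: {H, K}.
S -> Hf: H nullable, giving Hf | f.
Drop H -> ε.
H -> SKS: K nullable, giving SKS | SS.
Drop K -> ε.
K -> HH: H, H nullable, giving H | HH.
Unchanged (no nullable symbols): S -> b; H -> f; K -> f.

S -> b | f | Hf; H -> f | SS | SKS; K -> H | f | HH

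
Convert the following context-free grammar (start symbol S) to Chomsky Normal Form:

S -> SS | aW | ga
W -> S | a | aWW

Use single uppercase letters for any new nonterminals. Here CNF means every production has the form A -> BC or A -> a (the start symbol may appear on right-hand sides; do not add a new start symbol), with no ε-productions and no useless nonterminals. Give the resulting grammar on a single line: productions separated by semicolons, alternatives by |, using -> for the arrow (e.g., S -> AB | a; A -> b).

No ε-productions.
After unit-elimination: S -> SS | aW | ga; W -> a | SS | aW | ga | aWW.
TERM: introduce A -> a, B -> g and substitute in every rule of length ≥2.
BIN: W -> AWW becomes W -> AC, C -> WW.

S -> AW | BA | SS; A -> a; B -> g; C -> WW; W -> a | AC | AW | BA | SS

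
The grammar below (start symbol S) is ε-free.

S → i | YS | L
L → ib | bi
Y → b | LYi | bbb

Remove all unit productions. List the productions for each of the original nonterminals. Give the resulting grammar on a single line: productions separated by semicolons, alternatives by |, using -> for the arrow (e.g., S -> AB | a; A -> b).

S -> i | YS | bi | ib; L -> bi | ib; Y -> b | LYi | bbb

Unit productions: S->L.
Unit pairs (A ⇒* B via units): (S,L).
S: inherits non-unit rules of {L, S} → YS | bi | i | ib.
L: inherits non-unit rules of {L} → bi | ib.
Y: inherits non-unit rules of {Y} → LYi | b | bbb.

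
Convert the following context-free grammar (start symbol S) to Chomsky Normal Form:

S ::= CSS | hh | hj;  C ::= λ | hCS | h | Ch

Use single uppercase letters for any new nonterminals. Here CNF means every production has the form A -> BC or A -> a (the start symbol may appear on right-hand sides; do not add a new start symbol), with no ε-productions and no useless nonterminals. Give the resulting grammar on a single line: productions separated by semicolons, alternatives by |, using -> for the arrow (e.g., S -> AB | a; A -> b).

Nullable: {C}; after ε-elimination: S -> SS | hh | hj | CSS; C -> h | Ch | hS | hCS.
No unit productions to eliminate.
TERM: introduce A -> h, B -> j and substitute in every rule of length ≥2.
BIN: C -> ACS becomes C -> AD, D -> CS; S -> CSS becomes S -> CE, E -> SS.

S -> AA | AB | CE | SS; A -> h; B -> j; C -> h | AD | AS | CA; D -> CS; E -> SS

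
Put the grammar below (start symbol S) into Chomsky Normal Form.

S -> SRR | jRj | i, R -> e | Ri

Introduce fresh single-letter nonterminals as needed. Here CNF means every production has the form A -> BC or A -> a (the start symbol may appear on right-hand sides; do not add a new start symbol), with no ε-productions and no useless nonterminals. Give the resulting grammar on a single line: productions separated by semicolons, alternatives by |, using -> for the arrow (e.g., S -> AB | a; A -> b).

No ε-productions.
No unit productions to eliminate.
TERM: introduce A -> i, B -> j and substitute in every rule of length ≥2.
BIN: S -> BRB becomes S -> BC, C -> RB; S -> SRR becomes S -> SD, D -> RR.

S -> i | BC | SD; A -> i; B -> j; C -> RB; D -> RR; R -> e | RA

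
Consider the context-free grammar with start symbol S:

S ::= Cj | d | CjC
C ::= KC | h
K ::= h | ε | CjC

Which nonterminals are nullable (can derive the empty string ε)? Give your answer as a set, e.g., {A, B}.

Directly nullable (have an ε-rule): {K}.
Not nullable: C, S — each has a terminal in every rule's right-hand side or depends on a non-nullable symbol.

{K}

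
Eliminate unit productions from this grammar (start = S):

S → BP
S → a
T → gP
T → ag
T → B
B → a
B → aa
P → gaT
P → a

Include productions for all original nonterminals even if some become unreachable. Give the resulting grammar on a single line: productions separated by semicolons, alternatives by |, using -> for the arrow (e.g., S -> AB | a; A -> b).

S -> a | BP; B -> a | aa; P -> a | gaT; T -> a | aa | ag | gP

Unit productions: T->B.
Unit pairs (A ⇒* B via units): (T,B).
S: inherits non-unit rules of {S} → BP | a.
B: inherits non-unit rules of {B} → a | aa.
P: inherits non-unit rules of {P} → a | gaT.
T: inherits non-unit rules of {B, T} → a | aa | ag | gP.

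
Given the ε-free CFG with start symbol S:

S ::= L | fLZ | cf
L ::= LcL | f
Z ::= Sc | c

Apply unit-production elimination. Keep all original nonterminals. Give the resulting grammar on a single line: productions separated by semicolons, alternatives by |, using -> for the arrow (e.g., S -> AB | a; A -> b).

Unit productions: S->L.
Unit pairs (A ⇒* B via units): (S,L).
S: inherits non-unit rules of {L, S} → LcL | cf | f | fLZ.
L: inherits non-unit rules of {L} → LcL | f.
Z: inherits non-unit rules of {Z} → Sc | c.

S -> f | cf | LcL | fLZ; L -> f | LcL; Z -> c | Sc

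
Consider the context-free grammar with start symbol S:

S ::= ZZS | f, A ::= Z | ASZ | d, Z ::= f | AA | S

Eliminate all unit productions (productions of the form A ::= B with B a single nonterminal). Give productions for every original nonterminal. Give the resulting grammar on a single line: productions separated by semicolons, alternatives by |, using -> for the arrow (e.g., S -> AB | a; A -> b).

S -> f | ZZS; A -> d | f | AA | ASZ | ZZS; Z -> f | AA | ZZS

Unit productions: A->Z, Z->S.
Unit pairs (A ⇒* B via units): (A,S), (A,Z), (Z,S).
S: inherits non-unit rules of {S} → ZZS | f.
A: inherits non-unit rules of {A, S, Z} → AA | ASZ | ZZS | d | f.
Z: inherits non-unit rules of {S, Z} → AA | ZZS | f.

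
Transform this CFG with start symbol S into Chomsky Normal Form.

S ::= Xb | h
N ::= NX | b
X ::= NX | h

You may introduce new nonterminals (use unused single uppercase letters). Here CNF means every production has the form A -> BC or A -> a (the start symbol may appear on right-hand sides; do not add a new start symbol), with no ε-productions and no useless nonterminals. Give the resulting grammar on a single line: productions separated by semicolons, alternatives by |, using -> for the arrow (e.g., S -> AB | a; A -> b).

No ε-productions.
No unit productions to eliminate.
TERM: introduce A -> b and substitute in every rule of length ≥2.

S -> h | XA; A -> b; N -> b | NX; X -> h | NX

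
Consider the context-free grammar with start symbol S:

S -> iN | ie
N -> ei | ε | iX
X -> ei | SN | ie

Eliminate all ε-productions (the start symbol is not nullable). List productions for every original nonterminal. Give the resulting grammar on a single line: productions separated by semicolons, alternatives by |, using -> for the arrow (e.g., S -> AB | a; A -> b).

Nullable set: {N}.
S -> iN: N nullable, giving i | iN.
Drop N -> ε.
X -> SN: N nullable, giving S | SN.
Unchanged (no nullable symbols): S -> ie; N -> ei; N -> iX; X -> ei; X -> ie.

S -> i | iN | ie; N -> ei | iX; X -> S | SN | ei | ie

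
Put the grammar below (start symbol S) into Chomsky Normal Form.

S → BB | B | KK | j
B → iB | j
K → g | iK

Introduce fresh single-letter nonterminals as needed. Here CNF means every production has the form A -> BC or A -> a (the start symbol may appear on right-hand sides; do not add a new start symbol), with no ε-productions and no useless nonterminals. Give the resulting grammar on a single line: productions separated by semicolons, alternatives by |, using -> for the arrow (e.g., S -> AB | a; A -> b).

S -> j | AB | BB | KK; A -> i; B -> j | AB; K -> g | AK

No ε-productions.
After unit-elimination: S -> j | BB | KK | iB; B -> j | iB; K -> g | iK.
TERM: introduce A -> i and substitute in every rule of length ≥2.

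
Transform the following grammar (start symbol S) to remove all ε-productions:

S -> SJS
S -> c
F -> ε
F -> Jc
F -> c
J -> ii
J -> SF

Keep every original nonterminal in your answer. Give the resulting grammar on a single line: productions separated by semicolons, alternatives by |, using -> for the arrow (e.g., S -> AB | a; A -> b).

Nullable set: {F}.
Drop F -> ε.
J -> SF: F nullable, giving S | SF.
Unchanged (no nullable symbols): S -> SJS; S -> c; F -> Jc; F -> c; J -> ii.

S -> c | SJS; F -> c | Jc; J -> S | SF | ii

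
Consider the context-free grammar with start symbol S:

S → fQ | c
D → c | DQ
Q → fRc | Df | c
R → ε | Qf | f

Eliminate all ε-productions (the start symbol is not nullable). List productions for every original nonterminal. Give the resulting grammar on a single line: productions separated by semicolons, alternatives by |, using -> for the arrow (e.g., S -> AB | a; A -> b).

S -> c | fQ; D -> c | DQ; Q -> c | Df | fc | fRc; R -> f | Qf

Nullable set: {R}.
Q -> fRc: R nullable, giving fRc | fc.
Drop R -> ε.
Unchanged (no nullable symbols): S -> c; S -> fQ; D -> DQ; D -> c; Q -> Df; Q -> c; R -> Qf; R -> f.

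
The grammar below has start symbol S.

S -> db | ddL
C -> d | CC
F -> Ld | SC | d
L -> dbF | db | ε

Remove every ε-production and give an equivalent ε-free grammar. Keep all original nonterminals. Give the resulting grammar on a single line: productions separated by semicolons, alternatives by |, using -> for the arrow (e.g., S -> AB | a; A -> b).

Nullable set: {L}.
S -> ddL: L nullable, giving dd | ddL.
F -> Ld: L nullable, giving Ld | d.
Drop L -> ε.
Unchanged (no nullable symbols): S -> db; C -> CC; C -> d; F -> SC; F -> d; L -> db; L -> dbF.

S -> db | dd | ddL; C -> d | CC; F -> d | Ld | SC; L -> db | dbF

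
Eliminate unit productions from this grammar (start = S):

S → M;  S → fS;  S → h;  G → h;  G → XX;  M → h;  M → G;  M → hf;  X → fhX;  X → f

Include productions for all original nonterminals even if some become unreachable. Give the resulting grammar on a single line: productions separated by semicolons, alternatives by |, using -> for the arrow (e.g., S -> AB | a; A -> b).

Unit productions: M->G, S->M.
Unit pairs (A ⇒* B via units): (M,G), (S,G), (S,M).
S: inherits non-unit rules of {G, M, S} → XX | fS | h | hf.
G: inherits non-unit rules of {G} → XX | h.
M: inherits non-unit rules of {G, M} → XX | h | hf.
X: inherits non-unit rules of {X} → f | fhX.

S -> h | XX | fS | hf; G -> h | XX; M -> h | XX | hf; X -> f | fhX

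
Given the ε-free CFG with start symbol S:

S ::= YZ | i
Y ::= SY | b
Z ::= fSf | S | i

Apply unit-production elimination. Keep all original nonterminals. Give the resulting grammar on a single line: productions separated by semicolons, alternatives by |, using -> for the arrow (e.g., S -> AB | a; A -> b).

Unit productions: Z->S.
Unit pairs (A ⇒* B via units): (Z,S).
S: inherits non-unit rules of {S} → YZ | i.
Y: inherits non-unit rules of {Y} → SY | b.
Z: inherits non-unit rules of {S, Z} → YZ | fSf | i.

S -> i | YZ; Y -> b | SY; Z -> i | YZ | fSf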